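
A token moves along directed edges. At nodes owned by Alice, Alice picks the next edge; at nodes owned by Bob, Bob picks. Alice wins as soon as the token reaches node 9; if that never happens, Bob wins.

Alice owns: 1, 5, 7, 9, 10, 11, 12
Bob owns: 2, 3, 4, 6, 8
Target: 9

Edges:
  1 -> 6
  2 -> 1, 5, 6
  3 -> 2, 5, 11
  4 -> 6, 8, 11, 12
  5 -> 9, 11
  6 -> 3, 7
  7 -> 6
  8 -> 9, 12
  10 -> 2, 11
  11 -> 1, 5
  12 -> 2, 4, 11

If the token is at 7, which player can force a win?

A0 = {9}
A1: add {5} — 5 (Alice) has 5→9.
A2: add {11} — 11 (Alice) has 11→5.
A3: add {10, 12} — 10 (Alice) has 10→11; 12 (Alice) has 12→11.
A4: add {8} — 8 (Bob): all of {9, 12} already in.
A5 = A4; e.g. 1 (Alice) has no edge into A4. Fixed point.
7 never enters the attractor, so Bob can avoid the target forever.

Bob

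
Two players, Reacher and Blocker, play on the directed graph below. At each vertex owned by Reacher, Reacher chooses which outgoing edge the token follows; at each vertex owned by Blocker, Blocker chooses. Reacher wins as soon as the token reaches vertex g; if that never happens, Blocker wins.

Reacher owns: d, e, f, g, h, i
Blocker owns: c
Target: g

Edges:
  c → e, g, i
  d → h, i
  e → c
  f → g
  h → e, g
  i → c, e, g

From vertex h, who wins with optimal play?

A0 = {g}
A1: add {f, h, i} — f (Reacher) has f→g; h (Reacher) has h→g; i (Reacher) has i→g.
h ∈ A1, so Reacher can force the target.

Reacher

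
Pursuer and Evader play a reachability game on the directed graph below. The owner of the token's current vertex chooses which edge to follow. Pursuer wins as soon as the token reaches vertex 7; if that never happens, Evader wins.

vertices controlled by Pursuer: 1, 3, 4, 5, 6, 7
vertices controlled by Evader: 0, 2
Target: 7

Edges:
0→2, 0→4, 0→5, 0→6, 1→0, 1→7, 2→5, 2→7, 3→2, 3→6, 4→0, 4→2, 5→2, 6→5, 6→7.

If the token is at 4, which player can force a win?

A0 = {7}
A1: add {1, 6} — 1 (Pursuer) has 1→7; 6 (Pursuer) has 6→7.
A2: add {3} — 3 (Pursuer) has 3→6.
A3 = A2; e.g. 0 (Evader) can still go to 2. Fixed point.
4 never enters the attractor, so Evader can avoid the target forever.

Evader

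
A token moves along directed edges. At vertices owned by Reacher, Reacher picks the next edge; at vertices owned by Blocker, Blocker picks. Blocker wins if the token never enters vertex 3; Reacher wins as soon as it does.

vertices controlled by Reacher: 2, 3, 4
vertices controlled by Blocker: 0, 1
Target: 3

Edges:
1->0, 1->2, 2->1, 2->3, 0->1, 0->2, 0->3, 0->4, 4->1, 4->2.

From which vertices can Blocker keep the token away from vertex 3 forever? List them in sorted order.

A0 = {3}
A1: add {2} — 2 (Reacher) has 2→3.
A2: add {4} — 4 (Reacher) has 4→2.
A3 = A2; e.g. 0 (Blocker) can still go to 1. Fixed point.
Reacher's attractor = {2, 3, 4}; Blocker avoids the target exactly from the complement.

0, 1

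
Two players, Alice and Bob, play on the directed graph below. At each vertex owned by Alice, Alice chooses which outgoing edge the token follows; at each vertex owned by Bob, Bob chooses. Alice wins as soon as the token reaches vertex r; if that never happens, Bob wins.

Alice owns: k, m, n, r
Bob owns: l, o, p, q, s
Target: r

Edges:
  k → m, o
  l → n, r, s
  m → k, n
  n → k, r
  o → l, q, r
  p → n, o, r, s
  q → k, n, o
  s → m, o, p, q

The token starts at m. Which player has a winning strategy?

Alice

A0 = {r}
A1: add {n} — n (Alice) has n→r.
A2: add {m} — m (Alice) has m→n.
m ∈ A2, so Alice can force the target.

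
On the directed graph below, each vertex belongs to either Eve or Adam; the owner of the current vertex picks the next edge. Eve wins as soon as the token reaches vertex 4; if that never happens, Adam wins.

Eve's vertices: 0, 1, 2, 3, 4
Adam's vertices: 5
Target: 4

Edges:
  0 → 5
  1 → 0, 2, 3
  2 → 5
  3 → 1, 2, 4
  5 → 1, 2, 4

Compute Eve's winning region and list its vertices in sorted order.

A0 = {4}
A1: add {3} — 3 (Eve) has 3→4.
A2: add {1} — 1 (Eve) has 1→3.
A3 = A2; e.g. 0 (Eve) has no edge into A2. Fixed point.
Eve's winning region = {1, 3, 4}.

1, 3, 4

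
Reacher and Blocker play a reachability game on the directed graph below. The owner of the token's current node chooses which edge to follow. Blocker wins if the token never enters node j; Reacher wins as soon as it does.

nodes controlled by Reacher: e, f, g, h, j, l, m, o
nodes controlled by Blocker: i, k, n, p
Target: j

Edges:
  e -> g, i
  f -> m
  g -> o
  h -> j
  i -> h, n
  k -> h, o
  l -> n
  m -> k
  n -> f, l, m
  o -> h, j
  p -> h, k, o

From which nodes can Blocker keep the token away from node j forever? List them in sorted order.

A0 = {j}
A1: add {h, o} — h (Reacher) has h→j; o (Reacher) has o→j.
A2: add {g, k} — g (Reacher) has g→o; k (Blocker): all of {h, o} already in.
A3: add {e, m, p} — e (Reacher) has e→g; m (Reacher) has m→k; p (Blocker): all of {h, k, o} already in.
A4: add {f} — f (Reacher) has f→m.
A5 = A4; e.g. i (Blocker) can still go to n. Fixed point.
Reacher's attractor = {e, f, g, h, j, k, m, o, p}; Blocker avoids the target exactly from the complement.

i, l, n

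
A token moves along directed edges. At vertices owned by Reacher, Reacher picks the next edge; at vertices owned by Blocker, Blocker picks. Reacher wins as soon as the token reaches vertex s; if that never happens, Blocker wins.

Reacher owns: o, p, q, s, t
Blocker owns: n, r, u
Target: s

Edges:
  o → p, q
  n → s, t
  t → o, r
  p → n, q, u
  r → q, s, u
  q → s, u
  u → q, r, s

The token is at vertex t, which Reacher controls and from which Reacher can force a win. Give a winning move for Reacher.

A0 = {s}
A1: add {q} — q (Reacher) has q→s.
A2: add {o, p} — o (Reacher) has o→q; p (Reacher) has p→q.
A3: add {t} — t (Reacher) has t→o.
A4: add {n} — n (Blocker): all of {s, t} already in.
A5 = A4; e.g. r (Blocker) can still go to u. Fixed point.
From t, successor o is in the attractor (rank 2); the other successor r is not.

o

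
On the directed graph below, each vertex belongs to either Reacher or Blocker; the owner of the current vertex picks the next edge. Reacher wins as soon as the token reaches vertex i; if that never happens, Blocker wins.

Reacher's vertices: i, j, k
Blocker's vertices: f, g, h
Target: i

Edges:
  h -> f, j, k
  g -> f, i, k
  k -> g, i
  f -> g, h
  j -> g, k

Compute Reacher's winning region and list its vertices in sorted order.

i, j, k

A0 = {i}
A1: add {k} — k (Reacher) has k→i.
A2: add {j} — j (Reacher) has j→k.
A3 = A2; e.g. f (Blocker) can still go to g. Fixed point.
Reacher's winning region = {i, j, k}.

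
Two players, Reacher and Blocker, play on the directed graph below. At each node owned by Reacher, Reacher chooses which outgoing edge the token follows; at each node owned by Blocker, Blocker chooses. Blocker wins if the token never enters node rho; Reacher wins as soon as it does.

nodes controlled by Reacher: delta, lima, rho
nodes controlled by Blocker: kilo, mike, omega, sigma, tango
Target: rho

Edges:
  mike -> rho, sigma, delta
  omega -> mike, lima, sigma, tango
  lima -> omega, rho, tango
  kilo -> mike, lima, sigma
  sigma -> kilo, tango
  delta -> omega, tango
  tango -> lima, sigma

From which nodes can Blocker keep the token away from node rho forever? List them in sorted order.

A0 = {rho}
A1: add {lima} — lima (Reacher) has lima→rho.
A2 = A1; e.g. mike (Blocker) can still go to sigma. Fixed point.
Reacher's attractor = {lima, rho}; Blocker avoids the target exactly from the complement.

delta, kilo, mike, omega, sigma, tango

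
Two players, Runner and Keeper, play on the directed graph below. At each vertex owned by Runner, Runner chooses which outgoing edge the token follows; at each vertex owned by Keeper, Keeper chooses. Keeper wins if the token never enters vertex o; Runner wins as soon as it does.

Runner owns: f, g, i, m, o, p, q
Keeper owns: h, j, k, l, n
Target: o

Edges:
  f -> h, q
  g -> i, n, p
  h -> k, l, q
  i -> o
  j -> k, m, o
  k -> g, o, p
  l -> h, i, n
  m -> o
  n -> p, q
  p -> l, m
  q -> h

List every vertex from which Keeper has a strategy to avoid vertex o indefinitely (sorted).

f, h, l, n, q

A0 = {o}
A1: add {i, m} — i (Runner) has i→o; m (Runner) has m→o.
A2: add {g, p} — g (Runner) has g→i; p (Runner) has p→m.
A3: add {k} — k (Keeper): all of {g, o, p} already in.
A4: add {j} — j (Keeper): all of {k, m, o} already in.
A5 = A4; e.g. f (Runner) has no edge into A4. Fixed point.
Runner's attractor = {g, i, j, k, m, o, p}; Keeper avoids the target exactly from the complement.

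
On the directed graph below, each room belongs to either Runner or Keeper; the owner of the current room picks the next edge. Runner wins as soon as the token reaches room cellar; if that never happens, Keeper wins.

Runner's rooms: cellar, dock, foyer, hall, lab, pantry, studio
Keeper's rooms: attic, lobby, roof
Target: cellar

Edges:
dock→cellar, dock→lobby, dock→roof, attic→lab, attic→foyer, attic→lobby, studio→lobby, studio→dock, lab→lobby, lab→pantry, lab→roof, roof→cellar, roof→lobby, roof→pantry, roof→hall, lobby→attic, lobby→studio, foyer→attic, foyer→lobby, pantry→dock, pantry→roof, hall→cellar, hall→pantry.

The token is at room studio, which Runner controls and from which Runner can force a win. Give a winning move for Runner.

dock

A0 = {cellar}
A1: add {dock, hall} — dock (Runner) has dock→cellar; hall (Runner) has hall→cellar.
A2: add {pantry, studio} — pantry (Runner) has pantry→dock; studio (Runner) has studio→dock.
A3: add {lab} — lab (Runner) has lab→pantry.
A4 = A3; e.g. foyer (Runner) has no edge into A3. Fixed point.
From studio, successor dock is in the attractor (rank 1); the other successor lobby is not.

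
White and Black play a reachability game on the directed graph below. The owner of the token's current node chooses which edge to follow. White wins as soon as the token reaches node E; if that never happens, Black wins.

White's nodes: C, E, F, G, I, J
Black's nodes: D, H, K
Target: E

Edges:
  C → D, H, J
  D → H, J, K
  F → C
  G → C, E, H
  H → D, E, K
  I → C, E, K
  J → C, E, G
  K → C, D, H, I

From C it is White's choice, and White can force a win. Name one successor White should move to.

A0 = {E}
A1: add {G, I, J} — G (White) has G→E; I (White) has I→E; J (White) has J→E.
A2: add {C} — C (White) has C→J.
A3: add {F} — F (White) has F→C.
A4 = A3; e.g. D (Black) can still go to H. Fixed point.
From C, successor J is in the attractor (rank 1); the other successors D, H are not.

J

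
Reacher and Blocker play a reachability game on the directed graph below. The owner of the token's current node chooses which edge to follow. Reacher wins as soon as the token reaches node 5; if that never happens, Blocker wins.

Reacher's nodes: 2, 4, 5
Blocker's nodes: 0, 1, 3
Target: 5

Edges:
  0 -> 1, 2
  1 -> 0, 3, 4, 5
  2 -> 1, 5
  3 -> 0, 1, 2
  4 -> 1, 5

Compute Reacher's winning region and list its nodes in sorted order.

A0 = {5}
A1: add {2, 4} — 2 (Reacher) has 2→5; 4 (Reacher) has 4→5.
A2 = A1; e.g. 0 (Blocker) can still go to 1. Fixed point.
Reacher's winning region = {2, 4, 5}.

2, 4, 5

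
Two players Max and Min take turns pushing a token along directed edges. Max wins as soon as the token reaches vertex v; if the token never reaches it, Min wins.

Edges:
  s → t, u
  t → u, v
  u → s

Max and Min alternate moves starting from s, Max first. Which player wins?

Track states (vertex, player-to-move).
A0 = {(v,Max), (v,Min)}
A1: add {(t,Max)}.
A2 = A1; e.g. (s,Max) stays out. (s,Max) never enters ⇒ Min avoids the target.

Min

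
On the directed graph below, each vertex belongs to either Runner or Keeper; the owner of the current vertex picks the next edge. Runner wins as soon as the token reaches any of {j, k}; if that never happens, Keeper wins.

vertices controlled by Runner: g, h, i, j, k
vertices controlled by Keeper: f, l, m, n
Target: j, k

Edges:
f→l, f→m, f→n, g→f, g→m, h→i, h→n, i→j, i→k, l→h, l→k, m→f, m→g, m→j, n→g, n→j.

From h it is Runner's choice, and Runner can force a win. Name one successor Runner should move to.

A0 = {j, k}
A1: add {i} — i (Runner) has i→j.
A2: add {h} — h (Runner) has h→i.
A3: add {l} — l (Keeper): all of {h, k} already in.
A4 = A3; e.g. f (Keeper) can still go to m. Fixed point.
From h, successor i is in the attractor (rank 1); the other successor n is not.

i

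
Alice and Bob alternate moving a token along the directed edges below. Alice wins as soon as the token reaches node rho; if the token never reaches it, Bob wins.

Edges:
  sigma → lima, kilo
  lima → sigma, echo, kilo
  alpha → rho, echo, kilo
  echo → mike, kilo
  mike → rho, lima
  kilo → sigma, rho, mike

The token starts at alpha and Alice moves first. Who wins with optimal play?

Track states (vertex, player-to-move).
A0 = {(rho,Alice), (rho,Bob)}
A1: add {(alpha,Alice), (mike,Alice), (kilo,Alice)}.
(alpha,Alice) ∈ A1 ⇒ Alice forces the target.

Alice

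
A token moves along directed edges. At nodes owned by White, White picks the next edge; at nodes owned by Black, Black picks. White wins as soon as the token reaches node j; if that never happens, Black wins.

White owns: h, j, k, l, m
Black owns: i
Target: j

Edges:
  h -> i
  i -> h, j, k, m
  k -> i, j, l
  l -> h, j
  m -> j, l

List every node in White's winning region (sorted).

A0 = {j}
A1: add {k, l, m} — k (White) has k→j; l (White) has l→j; m (White) has m→j.
A2 = A1; e.g. h (White) has no edge into A1. Fixed point.
White's winning region = {j, k, l, m}.

j, k, l, m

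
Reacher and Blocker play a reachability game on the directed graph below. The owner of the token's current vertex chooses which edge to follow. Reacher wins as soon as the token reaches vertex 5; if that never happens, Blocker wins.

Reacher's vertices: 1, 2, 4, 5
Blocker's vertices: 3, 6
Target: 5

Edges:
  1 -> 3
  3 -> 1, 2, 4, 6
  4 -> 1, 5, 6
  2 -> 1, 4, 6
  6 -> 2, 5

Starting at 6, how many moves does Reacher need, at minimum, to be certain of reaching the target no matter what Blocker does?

A0 = {5}
A1: add {4} — 4 (Reacher) has 4→5.
A2: add {2} — 2 (Reacher) has 2→4.
A3: add {6} — 6 (Blocker): all of {2, 5} already in.
A4 = A3; e.g. 1 (Reacher) has no edge into A3. Fixed point.
6 enters the attractor at level 3, so Reacher can force the target in 3 moves from there.

3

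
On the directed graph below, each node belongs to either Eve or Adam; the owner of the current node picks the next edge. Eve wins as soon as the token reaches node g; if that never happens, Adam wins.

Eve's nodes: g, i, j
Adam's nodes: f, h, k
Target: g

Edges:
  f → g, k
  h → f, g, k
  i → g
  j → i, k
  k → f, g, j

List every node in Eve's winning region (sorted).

g, i, j

A0 = {g}
A1: add {i} — i (Eve) has i→g.
A2: add {j} — j (Eve) has j→i.
A3 = A2; e.g. f (Adam) can still go to k. Fixed point.
Eve's winning region = {g, i, j}.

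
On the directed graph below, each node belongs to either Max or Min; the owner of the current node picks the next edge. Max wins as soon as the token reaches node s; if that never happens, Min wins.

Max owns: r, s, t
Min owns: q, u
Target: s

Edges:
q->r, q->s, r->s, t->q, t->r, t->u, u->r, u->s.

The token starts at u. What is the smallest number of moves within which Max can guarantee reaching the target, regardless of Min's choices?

A0 = {s}
A1: add {r} — r (Max) has r→s.
A2: add {q, t, u} — q (Min): all of {r, s} already in; t (Max) has t→r; u (Min): all of {r, s} already in.
A2 = all vertices. Fixed point.
u enters the attractor at level 2, so Max can force the target in 2 moves from there.

2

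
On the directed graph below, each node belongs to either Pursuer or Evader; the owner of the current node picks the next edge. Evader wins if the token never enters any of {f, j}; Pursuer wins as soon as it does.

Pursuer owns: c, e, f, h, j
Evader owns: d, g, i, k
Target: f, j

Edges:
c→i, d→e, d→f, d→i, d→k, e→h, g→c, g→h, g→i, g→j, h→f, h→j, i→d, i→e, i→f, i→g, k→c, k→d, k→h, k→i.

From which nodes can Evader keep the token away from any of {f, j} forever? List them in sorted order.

A0 = {f, j}
A1: add {h} — h (Pursuer) has h→f.
A2: add {e} — e (Pursuer) has e→h.
A3 = A2; e.g. c (Pursuer) has no edge into A2. Fixed point.
Pursuer's attractor = {e, f, h, j}; Evader avoids the target exactly from the complement.

c, d, g, i, k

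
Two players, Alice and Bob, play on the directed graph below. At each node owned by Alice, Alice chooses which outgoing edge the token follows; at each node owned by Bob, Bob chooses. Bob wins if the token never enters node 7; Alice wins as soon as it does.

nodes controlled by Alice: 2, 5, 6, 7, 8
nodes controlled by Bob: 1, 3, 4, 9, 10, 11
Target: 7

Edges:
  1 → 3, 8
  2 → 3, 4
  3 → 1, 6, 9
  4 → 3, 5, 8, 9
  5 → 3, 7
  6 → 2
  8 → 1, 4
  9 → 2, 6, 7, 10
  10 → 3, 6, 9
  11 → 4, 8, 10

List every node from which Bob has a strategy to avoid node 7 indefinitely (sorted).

A0 = {7}
A1: add {5} — 5 (Alice) has 5→7.
A2 = A1; e.g. 1 (Bob) can still go to 3. Fixed point.
Alice's attractor = {5, 7}; Bob avoids the target exactly from the complement.

1, 2, 3, 4, 6, 8, 9, 10, 11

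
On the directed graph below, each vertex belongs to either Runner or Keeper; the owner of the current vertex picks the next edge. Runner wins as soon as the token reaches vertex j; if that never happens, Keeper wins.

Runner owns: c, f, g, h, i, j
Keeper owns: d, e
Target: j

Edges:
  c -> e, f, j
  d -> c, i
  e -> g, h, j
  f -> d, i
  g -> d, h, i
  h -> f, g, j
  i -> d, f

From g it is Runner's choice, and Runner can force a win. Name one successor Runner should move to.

A0 = {j}
A1: add {c, h} — c (Runner) has c→j; h (Runner) has h→j.
A2: add {g} — g (Runner) has g→h.
A3: add {e} — e (Keeper): all of {g, h, j} already in.
A4 = A3; e.g. d (Keeper) can still go to i. Fixed point.
From g, successor h is in the attractor (rank 1); the other successors d, i are not.

h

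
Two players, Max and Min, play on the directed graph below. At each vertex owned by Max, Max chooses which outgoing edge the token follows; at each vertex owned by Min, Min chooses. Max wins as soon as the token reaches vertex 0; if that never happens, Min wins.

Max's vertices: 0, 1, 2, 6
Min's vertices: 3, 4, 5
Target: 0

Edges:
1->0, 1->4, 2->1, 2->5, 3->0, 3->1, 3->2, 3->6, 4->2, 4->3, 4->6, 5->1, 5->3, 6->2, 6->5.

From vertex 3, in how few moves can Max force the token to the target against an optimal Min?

A0 = {0}
A1: add {1} — 1 (Max) has 1→0.
A2: add {2} — 2 (Max) has 2→1.
A3: add {6} — 6 (Max) has 6→2.
A4: add {3} — 3 (Min): all of {0, 1, 2, 6} already in.
3 enters the attractor at level 4, so Max can force the target in 4 moves from there.

4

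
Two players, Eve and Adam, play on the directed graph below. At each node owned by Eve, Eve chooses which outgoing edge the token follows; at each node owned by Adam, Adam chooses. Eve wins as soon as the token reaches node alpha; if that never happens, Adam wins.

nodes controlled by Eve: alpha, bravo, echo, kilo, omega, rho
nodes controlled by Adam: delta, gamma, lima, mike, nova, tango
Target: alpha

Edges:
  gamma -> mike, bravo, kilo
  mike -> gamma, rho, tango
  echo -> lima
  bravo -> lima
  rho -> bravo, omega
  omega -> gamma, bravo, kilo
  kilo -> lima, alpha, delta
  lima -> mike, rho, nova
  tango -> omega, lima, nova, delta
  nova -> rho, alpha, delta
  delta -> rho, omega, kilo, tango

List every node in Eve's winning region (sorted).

A0 = {alpha}
A1: add {kilo} — kilo (Eve) has kilo→alpha.
A2: add {omega} — omega (Eve) has omega→kilo.
A3: add {rho} — rho (Eve) has rho→omega.
A4 = A3; e.g. gamma (Adam) can still go to mike. Fixed point.
Eve's winning region = {alpha, kilo, omega, rho}.

alpha, kilo, omega, rho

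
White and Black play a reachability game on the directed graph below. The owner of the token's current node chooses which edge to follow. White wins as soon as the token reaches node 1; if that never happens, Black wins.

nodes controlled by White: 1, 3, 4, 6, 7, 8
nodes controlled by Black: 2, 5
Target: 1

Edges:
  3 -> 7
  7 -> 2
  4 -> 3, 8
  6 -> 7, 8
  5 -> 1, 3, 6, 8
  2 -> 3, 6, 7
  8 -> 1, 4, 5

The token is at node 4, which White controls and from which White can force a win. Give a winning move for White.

A0 = {1}
A1: add {8} — 8 (White) has 8→1.
A2: add {4, 6} — 4 (White) has 4→8; 6 (White) has 6→8.
A3 = A2; e.g. 2 (Black) can still go to 3. Fixed point.
From 4, successor 8 is in the attractor (rank 1); the other successor 3 is not.

8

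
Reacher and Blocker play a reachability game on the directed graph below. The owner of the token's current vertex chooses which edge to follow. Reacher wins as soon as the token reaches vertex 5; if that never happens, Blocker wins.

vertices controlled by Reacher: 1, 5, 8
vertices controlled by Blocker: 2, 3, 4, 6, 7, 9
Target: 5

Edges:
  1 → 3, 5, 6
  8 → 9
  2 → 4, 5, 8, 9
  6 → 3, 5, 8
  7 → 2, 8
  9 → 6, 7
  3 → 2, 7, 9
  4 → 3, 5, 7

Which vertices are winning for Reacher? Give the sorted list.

1, 5

A0 = {5}
A1: add {1} — 1 (Reacher) has 1→5.
A2 = A1; e.g. 2 (Blocker) can still go to 4. Fixed point.
Reacher's winning region = {1, 5}.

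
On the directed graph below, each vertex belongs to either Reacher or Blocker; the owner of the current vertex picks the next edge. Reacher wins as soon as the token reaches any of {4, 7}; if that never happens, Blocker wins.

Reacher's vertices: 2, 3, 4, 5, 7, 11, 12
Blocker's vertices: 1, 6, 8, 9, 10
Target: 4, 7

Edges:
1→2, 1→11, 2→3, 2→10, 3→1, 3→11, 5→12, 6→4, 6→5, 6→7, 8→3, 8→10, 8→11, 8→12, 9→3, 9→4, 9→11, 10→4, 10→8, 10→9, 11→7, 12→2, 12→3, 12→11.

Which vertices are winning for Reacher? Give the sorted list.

A0 = {4, 7}
A1: add {11} — 11 (Reacher) has 11→7.
A2: add {3, 12} — 3 (Reacher) has 3→11; 12 (Reacher) has 12→11.
A3: add {2, 5, 9} — 2 (Reacher) has 2→3; 5 (Reacher) has 5→12; 9 (Blocker): all of {3, 4, 11} already in.
A4: add {1, 6} — 1 (Blocker): all of {2, 11} already in; 6 (Blocker): all of {4, 5, 7} already in.
A5 = A4; e.g. 8 (Blocker) can still go to 10. Fixed point.
Reacher's winning region = {1, 2, 3, 4, 5, 6, 7, 9, 11, 12}.

1, 2, 3, 4, 5, 6, 7, 9, 11, 12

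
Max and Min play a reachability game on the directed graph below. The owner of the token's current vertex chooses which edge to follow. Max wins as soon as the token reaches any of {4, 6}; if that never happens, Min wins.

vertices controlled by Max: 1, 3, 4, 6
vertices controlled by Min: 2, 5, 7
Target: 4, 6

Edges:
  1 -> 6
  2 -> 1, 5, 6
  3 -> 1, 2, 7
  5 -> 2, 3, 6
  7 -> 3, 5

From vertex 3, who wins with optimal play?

Max

A0 = {4, 6}
A1: add {1} — 1 (Max) has 1→6.
A2: add {3} — 3 (Max) has 3→1.
A3 = A2; e.g. 2 (Min) can still go to 5. Fixed point.
3 ∈ A2, so Max can force the target.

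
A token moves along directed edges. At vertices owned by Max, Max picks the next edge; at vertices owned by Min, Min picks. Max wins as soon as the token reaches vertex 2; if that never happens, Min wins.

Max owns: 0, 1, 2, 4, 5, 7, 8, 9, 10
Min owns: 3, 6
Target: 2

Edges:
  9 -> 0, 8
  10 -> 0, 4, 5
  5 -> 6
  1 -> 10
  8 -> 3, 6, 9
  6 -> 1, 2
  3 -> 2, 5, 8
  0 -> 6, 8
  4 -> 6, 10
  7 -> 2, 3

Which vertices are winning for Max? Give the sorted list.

2, 7

A0 = {2}
A1: add {7} — 7 (Max) has 7→2.
A2 = A1; e.g. 0 (Max) has no edge into A1. Fixed point.
Max's winning region = {2, 7}.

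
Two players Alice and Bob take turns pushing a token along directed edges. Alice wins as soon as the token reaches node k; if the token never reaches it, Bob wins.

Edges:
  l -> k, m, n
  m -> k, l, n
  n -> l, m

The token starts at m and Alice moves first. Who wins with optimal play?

Track states (vertex, player-to-move).
A0 = {(k,Alice), (k,Bob)}
A1: add {(l,Alice), (m,Alice)}.
(m,Alice) ∈ A1 ⇒ Alice forces the target.

Alice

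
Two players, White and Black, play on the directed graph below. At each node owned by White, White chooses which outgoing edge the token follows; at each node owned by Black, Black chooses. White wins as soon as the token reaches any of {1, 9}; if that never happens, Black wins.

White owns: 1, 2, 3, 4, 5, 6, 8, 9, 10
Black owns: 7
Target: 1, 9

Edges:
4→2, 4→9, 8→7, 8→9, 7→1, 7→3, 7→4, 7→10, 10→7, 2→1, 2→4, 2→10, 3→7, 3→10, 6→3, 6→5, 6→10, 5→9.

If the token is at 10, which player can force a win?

Black

A0 = {1, 9}
A1: add {2, 4, 5, 8} — 2 (White) has 2→1; 4 (White) has 4→9; 5 (White) has 5→9; 8 (White) has 8→9.
A2: add {6} — 6 (White) has 6→5.
A3 = A2; e.g. 3 (White) has no edge into A2. Fixed point.
10 never enters the attractor, so Black can avoid the target forever.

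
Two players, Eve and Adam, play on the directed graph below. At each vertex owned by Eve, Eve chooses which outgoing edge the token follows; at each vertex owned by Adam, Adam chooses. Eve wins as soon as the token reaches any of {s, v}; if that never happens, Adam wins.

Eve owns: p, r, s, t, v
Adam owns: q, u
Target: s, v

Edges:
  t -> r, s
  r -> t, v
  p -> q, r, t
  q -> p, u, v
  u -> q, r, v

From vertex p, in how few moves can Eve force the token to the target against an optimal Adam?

2

A0 = {s, v}
A1: add {r, t} — r (Eve) has r→v; t (Eve) has t→s.
A2: add {p} — p (Eve) has p→r.
A3 = A2; e.g. q (Adam) can still go to u. Fixed point.
p enters the attractor at level 2, so Eve can force the target in 2 moves from there.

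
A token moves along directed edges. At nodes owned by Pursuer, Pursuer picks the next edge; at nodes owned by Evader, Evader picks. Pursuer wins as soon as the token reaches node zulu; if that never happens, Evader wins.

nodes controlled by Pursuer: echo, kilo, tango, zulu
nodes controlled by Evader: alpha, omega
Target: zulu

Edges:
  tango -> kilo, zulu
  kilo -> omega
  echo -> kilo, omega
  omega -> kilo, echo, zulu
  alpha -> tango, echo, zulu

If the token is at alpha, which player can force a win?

A0 = {zulu}
A1: add {tango} — tango (Pursuer) has tango→zulu.
A2 = A1; e.g. kilo (Pursuer) has no edge into A1. Fixed point.
alpha never enters the attractor, so Evader can avoid the target forever.

Evader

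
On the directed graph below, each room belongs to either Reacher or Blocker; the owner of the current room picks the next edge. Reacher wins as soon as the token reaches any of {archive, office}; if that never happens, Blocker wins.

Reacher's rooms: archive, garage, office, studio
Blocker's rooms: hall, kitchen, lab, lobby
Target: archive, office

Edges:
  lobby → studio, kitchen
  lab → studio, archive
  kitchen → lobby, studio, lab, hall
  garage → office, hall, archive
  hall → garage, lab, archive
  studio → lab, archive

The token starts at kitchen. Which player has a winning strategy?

Blocker

A0 = {archive, office}
A1: add {garage, studio} — studio (Reacher) has studio→archive; garage (Reacher) has garage→office.
A2: add {lab} — lab (Blocker): all of {studio, archive} already in.
A3: add {hall} — hall (Blocker): all of {garage, lab, archive} already in.
A4 = A3; e.g. lobby (Blocker) can still go to kitchen. Fixed point.
kitchen never enters the attractor, so Blocker can avoid the target forever.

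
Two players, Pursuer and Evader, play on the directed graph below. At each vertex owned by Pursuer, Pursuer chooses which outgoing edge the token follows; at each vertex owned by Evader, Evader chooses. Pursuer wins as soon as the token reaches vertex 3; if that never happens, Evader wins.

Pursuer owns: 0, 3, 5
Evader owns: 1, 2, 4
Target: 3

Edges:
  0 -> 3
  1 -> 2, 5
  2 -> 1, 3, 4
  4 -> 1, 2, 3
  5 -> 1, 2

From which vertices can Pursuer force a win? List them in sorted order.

0, 3

A0 = {3}
A1: add {0} — 0 (Pursuer) has 0→3.
A2 = A1; e.g. 1 (Evader) can still go to 2. Fixed point.
Pursuer's winning region = {0, 3}.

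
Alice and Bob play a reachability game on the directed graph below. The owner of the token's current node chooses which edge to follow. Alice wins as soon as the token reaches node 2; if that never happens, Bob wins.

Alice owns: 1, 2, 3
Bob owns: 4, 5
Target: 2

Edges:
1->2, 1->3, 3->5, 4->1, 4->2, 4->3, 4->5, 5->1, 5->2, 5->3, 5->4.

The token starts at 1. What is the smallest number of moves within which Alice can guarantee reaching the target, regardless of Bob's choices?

1

A0 = {2}
A1: add {1} — 1 (Alice) has 1→2.
A2 = A1; e.g. 3 (Alice) has no edge into A1. Fixed point.
1 enters the attractor at level 1, so Alice can force the target in 1 move from there.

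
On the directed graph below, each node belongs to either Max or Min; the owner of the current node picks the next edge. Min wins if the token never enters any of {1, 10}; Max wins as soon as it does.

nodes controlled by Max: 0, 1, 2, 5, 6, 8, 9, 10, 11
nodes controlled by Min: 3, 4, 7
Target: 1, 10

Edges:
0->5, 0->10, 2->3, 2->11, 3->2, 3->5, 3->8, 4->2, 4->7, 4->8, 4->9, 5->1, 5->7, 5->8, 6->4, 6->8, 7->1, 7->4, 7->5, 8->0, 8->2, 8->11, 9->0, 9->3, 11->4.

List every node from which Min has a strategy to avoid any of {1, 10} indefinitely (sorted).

2, 3, 4, 7, 11

A0 = {1, 10}
A1: add {0, 5} — 0 (Max) has 0→10; 5 (Max) has 5→1.
A2: add {8, 9} — 8 (Max) has 8→0; 9 (Max) has 9→0.
A3: add {6} — 6 (Max) has 6→8.
A4 = A3; e.g. 2 (Max) has no edge into A3. Fixed point.
Max's attractor = {0, 1, 5, 6, 8, 9, 10}; Min avoids the target exactly from the complement.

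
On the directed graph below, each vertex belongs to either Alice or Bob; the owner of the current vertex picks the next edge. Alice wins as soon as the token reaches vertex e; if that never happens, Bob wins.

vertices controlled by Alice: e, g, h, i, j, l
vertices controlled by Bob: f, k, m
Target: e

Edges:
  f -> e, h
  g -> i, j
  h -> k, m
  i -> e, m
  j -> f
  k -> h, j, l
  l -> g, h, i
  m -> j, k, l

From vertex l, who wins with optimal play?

Alice

A0 = {e}
A1: add {i} — i (Alice) has i→e.
A2: add {g, l} — g (Alice) has g→i; l (Alice) has l→i.
A3 = A2; e.g. f (Bob) can still go to h. Fixed point.
l ∈ A2, so Alice can force the target.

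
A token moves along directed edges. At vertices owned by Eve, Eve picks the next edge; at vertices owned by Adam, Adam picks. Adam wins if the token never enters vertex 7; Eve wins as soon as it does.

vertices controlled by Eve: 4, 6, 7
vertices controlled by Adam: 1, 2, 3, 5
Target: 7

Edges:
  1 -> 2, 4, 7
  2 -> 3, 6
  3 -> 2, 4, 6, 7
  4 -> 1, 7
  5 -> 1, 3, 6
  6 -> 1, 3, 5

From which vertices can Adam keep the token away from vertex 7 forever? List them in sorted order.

1, 2, 3, 5, 6

A0 = {7}
A1: add {4} — 4 (Eve) has 4→7.
A2 = A1; e.g. 1 (Adam) can still go to 2. Fixed point.
Eve's attractor = {4, 7}; Adam avoids the target exactly from the complement.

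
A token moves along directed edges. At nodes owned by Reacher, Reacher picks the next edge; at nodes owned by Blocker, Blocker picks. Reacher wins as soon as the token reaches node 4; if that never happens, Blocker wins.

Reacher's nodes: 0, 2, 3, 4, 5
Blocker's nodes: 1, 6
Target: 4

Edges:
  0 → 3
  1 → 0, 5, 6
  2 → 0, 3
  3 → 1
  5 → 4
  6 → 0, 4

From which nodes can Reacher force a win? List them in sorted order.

A0 = {4}
A1: add {5} — 5 (Reacher) has 5→4.
A2 = A1; e.g. 0 (Reacher) has no edge into A1. Fixed point.
Reacher's winning region = {4, 5}.

4, 5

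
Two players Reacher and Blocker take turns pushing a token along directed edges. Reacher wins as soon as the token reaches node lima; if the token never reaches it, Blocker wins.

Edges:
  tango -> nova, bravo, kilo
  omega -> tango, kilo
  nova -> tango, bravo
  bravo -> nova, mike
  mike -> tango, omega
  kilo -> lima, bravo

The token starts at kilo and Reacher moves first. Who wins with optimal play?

Reacher

Track states (vertex, player-to-move).
A0 = {(lima,Reacher), (lima,Blocker)}
A1: add {(kilo,Reacher)}.
(kilo,Reacher) ∈ A1 ⇒ Reacher forces the target.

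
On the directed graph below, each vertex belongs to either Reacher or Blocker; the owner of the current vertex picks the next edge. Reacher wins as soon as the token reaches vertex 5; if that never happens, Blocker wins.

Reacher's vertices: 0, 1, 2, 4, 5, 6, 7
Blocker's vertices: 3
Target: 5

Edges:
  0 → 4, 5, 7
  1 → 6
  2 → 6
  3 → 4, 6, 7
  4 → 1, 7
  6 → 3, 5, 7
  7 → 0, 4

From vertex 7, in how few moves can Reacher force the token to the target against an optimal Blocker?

2

A0 = {5}
A1: add {0, 6} — 0 (Reacher) has 0→5; 6 (Reacher) has 6→5.
A2: add {1, 2, 7} — 1 (Reacher) has 1→6; 2 (Reacher) has 2→6; 7 (Reacher) has 7→0.
7 enters the attractor at level 2, so Reacher can force the target in 2 moves from there.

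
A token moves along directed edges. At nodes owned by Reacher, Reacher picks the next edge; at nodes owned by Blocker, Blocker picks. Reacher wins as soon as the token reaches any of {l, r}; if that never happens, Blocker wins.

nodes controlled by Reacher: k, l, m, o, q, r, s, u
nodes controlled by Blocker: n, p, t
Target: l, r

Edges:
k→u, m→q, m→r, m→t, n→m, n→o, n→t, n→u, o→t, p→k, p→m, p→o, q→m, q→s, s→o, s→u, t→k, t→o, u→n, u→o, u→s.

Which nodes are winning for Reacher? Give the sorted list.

l, m, q, r

A0 = {l, r}
A1: add {m} — m (Reacher) has m→r.
A2: add {q} — q (Reacher) has q→m.
A3 = A2; e.g. k (Reacher) has no edge into A2. Fixed point.
Reacher's winning region = {l, m, q, r}.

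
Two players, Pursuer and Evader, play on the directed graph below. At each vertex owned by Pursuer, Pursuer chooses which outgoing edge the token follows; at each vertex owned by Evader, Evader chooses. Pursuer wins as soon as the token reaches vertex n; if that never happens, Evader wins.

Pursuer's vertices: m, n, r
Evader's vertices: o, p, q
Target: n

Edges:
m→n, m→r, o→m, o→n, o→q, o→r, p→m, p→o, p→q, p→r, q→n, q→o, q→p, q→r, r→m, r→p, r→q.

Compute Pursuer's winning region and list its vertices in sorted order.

A0 = {n}
A1: add {m} — m (Pursuer) has m→n.
A2: add {r} — r (Pursuer) has r→m.
A3 = A2; e.g. o (Evader) can still go to q. Fixed point.
Pursuer's winning region = {m, n, r}.

m, n, r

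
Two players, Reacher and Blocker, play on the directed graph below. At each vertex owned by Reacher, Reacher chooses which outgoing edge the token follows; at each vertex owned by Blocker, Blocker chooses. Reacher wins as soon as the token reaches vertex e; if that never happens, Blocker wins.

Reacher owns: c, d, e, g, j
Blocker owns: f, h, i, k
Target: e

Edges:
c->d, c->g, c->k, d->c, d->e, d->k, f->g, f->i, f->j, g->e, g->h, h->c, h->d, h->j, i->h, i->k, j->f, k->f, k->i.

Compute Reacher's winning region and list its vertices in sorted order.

c, d, e, g

A0 = {e}
A1: add {d, g} — d (Reacher) has d→e; g (Reacher) has g→e.
A2: add {c} — c (Reacher) has c→d.
A3 = A2; e.g. f (Blocker) can still go to i. Fixed point.
Reacher's winning region = {c, d, e, g}.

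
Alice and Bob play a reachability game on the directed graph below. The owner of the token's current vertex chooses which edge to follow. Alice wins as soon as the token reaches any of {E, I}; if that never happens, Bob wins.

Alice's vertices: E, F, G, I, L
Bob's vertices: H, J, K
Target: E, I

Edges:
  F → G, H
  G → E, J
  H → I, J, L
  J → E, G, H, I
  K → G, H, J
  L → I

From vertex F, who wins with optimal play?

A0 = {E, I}
A1: add {G, L} — G (Alice) has G→E; L (Alice) has L→I.
A2: add {F} — F (Alice) has F→G.
A3 = A2; e.g. H (Bob) can still go to J. Fixed point.
F ∈ A2, so Alice can force the target.

Alice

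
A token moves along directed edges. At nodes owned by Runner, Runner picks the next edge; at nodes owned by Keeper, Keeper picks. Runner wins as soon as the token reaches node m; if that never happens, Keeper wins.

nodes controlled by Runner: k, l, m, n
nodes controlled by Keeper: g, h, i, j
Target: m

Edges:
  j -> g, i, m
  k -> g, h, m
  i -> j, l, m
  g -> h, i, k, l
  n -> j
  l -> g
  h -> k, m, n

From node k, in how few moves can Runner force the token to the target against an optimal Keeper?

A0 = {m}
A1: add {k} — k (Runner) has k→m.
A2 = A1; e.g. g (Keeper) can still go to h. Fixed point.
k enters the attractor at level 1, so Runner can force the target in 1 move from there.

1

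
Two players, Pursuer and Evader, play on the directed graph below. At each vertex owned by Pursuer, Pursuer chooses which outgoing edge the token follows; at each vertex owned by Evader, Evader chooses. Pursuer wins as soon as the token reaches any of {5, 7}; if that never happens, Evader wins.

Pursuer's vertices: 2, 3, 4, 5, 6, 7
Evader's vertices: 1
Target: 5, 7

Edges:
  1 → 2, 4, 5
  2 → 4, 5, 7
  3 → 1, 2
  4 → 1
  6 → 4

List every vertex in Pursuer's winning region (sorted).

2, 3, 5, 7

A0 = {5, 7}
A1: add {2} — 2 (Pursuer) has 2→5.
A2: add {3} — 3 (Pursuer) has 3→2.
A3 = A2; e.g. 1 (Evader) can still go to 4. Fixed point.
Pursuer's winning region = {2, 3, 5, 7}.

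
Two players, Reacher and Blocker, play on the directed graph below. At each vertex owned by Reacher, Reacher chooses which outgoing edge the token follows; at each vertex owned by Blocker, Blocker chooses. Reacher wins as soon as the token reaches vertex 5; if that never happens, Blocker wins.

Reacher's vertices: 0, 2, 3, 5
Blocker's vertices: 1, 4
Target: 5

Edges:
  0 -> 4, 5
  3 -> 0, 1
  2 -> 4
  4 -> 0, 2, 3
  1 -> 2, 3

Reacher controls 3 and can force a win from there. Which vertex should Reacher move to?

A0 = {5}
A1: add {0} — 0 (Reacher) has 0→5.
A2: add {3} — 3 (Reacher) has 3→0.
A3 = A2; e.g. 1 (Blocker) can still go to 2. Fixed point.
From 3, successor 0 is in the attractor (rank 1); the other successor 1 is not.

0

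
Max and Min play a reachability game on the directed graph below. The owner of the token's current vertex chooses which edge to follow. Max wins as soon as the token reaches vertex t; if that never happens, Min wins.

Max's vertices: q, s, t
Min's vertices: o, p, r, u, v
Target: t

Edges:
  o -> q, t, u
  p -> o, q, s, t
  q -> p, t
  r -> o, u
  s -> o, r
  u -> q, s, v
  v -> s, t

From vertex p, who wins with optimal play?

Min

A0 = {t}
A1: add {q} — q (Max) has q→t.
A2 = A1; e.g. o (Min) can still go to u. Fixed point.
p never enters the attractor, so Min can avoid the target forever.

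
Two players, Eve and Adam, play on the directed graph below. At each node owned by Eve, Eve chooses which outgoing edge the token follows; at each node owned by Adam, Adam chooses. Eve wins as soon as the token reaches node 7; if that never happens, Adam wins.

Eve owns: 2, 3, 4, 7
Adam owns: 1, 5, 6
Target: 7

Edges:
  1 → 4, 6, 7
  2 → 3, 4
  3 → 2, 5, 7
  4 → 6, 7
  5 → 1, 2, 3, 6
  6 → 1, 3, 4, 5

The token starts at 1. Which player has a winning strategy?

A0 = {7}
A1: add {3, 4} — 3 (Eve) has 3→7; 4 (Eve) has 4→7.
A2: add {2} — 2 (Eve) has 2→3.
A3 = A2; e.g. 1 (Adam) can still go to 6. Fixed point.
1 never enters the attractor, so Adam can avoid the target forever.

Adam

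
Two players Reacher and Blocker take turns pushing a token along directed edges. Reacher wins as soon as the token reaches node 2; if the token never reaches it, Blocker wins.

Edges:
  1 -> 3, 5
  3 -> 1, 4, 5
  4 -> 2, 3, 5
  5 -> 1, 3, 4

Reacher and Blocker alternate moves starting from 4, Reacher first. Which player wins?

Reacher

Track states (vertex, player-to-move).
A0 = {(2,Reacher), (2,Blocker)}
A1: add {(4,Reacher)}.
(4,Reacher) ∈ A1 ⇒ Reacher forces the target.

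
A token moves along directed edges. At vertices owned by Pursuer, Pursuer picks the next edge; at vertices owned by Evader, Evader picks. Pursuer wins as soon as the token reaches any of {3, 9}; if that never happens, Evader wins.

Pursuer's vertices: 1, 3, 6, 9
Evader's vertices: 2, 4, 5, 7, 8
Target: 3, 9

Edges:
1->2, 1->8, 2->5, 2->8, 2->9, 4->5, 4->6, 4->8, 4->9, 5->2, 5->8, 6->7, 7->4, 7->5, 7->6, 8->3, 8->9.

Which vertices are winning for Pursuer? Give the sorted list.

1, 3, 8, 9

A0 = {3, 9}
A1: add {8} — 8 (Evader): all of {3, 9} already in.
A2: add {1} — 1 (Pursuer) has 1→8.
A3 = A2; e.g. 2 (Evader) can still go to 5. Fixed point.
Pursuer's winning region = {1, 3, 8, 9}.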